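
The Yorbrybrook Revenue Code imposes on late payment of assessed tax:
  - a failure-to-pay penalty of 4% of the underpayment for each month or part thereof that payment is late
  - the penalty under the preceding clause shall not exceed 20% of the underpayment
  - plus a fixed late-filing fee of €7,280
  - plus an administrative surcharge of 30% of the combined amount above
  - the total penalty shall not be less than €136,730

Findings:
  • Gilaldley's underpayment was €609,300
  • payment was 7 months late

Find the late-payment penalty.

Accrued rate: 4% × 7 = 28%, capped at 20% → 20%
Failure-to-pay penalty: 20% of €609,300 = €121,860
Penalty before surcharge: €121,860 + €7,280 = €129,140
Administrative surcharge: 30% of €129,140 = €38,742
Total penalty: €129,140 + €38,742 = €167,882
Minimum €136,730: €167,882 meets the minimum, no increase.

Penalty: €167,882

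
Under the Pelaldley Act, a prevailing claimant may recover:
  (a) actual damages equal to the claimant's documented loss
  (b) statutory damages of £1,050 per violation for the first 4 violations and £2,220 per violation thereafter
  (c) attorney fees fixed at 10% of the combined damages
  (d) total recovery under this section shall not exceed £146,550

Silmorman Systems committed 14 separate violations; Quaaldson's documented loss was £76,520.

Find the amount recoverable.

£113,212

First 4 violations: 4 × £1,050 = £4,200
Remaining violations: (14 − 4) × £2,220 = £22,200
Statutory damages: £4,200 + £22,200 = £26,400
Combined damages: £76,520 + £26,400 = £102,920
Attorney fees: 10% of £102,920 = £10,292
Total before cap: £102,920 + £10,292 = £113,212
Cap at £146,550: £113,212 is within the cap, no reduction.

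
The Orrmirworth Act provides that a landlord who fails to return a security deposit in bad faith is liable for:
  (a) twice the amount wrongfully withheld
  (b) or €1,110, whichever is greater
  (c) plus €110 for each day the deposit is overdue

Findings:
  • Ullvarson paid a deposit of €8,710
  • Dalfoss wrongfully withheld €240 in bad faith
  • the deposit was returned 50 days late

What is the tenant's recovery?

Doubled: 2 × €240 = €480
Minimum €1,110: €480 is below the minimum → €1,110
Late-return penalty: 50 × €110 = €5,500
Damages plus late penalty: €1,110 + €5,500 = €6,610

€6,610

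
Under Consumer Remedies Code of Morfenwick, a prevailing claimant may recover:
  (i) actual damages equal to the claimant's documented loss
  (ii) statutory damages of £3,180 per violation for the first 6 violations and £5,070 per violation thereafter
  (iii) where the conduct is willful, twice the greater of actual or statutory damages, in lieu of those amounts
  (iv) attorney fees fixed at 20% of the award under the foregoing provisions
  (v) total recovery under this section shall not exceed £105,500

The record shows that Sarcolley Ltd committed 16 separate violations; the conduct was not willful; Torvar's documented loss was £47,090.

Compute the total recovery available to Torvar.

£105,500

First 6 violations: 6 × £3,180 = £19,080
Remaining violations: (16 − 6) × £5,070 = £50,700
Statutory damages: £19,080 + £50,700 = £69,780
Conduct not willful: the in-lieu enhancement does not apply.
Actual plus statutory damages: £47,090 + £69,780 = £116,870
Attorney fees: 20% of £116,870 = £23,374
Total before cap: £116,870 + £23,374 = £140,244
Cap at £105,500: £140,244 exceeds the cap → £105,500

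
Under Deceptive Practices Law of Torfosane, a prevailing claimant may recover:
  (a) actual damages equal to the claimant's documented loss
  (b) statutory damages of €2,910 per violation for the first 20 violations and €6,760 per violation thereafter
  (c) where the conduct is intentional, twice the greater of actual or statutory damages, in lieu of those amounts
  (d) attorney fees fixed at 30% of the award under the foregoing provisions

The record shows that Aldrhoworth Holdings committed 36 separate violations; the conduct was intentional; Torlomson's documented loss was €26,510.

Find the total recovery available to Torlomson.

First 20 violations: 20 × €2,910 = €58,200
Remaining violations: (36 − 20) × €6,760 = €108,160
Statutory damages: €58,200 + €108,160 = €166,360
Greater of actual damages (€26,510) or statutory damages (€166,360): €166,360
Doubled: 2 × €166,360 = €332,720
Attorney fees: 30% of €332,720 = €99,816
Total recovery: €332,720 + €99,816 = €432,536

Total recovery: €432,536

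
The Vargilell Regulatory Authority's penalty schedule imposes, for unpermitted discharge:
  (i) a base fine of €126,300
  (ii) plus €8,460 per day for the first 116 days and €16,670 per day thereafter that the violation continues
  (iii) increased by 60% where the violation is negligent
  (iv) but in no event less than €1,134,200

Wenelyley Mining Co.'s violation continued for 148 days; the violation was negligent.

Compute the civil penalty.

First 116 days: 116 × €8,460 = €981,360
Remaining days: (148 − 116) × €16,670 = €533,440
Per-day component: €981,360 + €533,440 = €1,514,800
Base plus per-day: €126,300 + €1,514,800 = €1,641,100
Enhancement: 60% of €1,641,100 = €984,660
Enhanced fine: €1,641,100 + €984,660 = €2,625,760
Minimum €1,134,200: €2,625,760 meets the minimum, no increase.

€2,625,760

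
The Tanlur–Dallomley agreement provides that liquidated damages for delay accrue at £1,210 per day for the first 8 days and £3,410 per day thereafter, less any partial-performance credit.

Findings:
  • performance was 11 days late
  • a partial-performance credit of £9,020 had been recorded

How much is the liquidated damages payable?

£10,890

First 8 days: 8 × £1,210 = £9,680
Remaining days: (11 − 8) × £3,410 = £10,230
Accrued per-day damages: £9,680 + £10,230 = £19,910
Less partial-performance credit: £19,910 − £9,020 = £10,890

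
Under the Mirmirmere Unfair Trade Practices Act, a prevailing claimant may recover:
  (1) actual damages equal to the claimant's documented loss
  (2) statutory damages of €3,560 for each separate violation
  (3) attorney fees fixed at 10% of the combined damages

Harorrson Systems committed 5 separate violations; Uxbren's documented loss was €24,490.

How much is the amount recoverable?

Total recovery: €46,519

Statutory damages: 5 × €3,560 = €17,800
Combined damages: €24,490 + €17,800 = €42,290
Attorney fees: 10% of €42,290 = €4,229
Total recovery: €42,290 + €4,229 = €46,519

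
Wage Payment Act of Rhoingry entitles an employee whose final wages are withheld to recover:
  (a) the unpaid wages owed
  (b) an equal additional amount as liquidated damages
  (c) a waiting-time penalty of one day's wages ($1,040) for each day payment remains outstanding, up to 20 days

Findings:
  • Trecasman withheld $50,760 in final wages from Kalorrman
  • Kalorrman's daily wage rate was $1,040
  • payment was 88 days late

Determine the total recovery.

$122,320

Liquidated damages (equal amount): $50,760
Penalty days: min(88, 20) = 20
Waiting-time penalty: 20 × $1,040 = $20,800
Total award: $50,760 + $50,760 + $20,800 = $122,320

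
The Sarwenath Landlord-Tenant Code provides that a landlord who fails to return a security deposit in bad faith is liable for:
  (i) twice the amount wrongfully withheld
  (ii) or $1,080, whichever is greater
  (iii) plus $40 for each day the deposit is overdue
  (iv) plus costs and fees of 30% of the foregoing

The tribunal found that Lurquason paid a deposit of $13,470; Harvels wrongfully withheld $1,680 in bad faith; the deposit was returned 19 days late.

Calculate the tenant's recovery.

$5,356

Doubled: 2 × $1,680 = $3,360
Minimum $1,080: $3,360 meets the minimum, no increase.
Late-return penalty: 19 × $40 = $760
Damages plus late penalty: $3,360 + $760 = $4,120
Costs and fees: 30% of $4,120 = $1,236
Total recovery: $4,120 + $1,236 = $5,356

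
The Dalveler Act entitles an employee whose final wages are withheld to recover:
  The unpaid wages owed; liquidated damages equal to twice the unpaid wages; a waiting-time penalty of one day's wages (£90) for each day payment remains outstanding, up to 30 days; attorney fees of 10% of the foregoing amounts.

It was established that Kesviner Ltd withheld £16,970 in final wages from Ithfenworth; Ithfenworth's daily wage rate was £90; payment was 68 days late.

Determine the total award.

Doubled: 2 × £16,970 = £33,940
Penalty days: min(68, 30) = 30
Waiting-time penalty: 30 × £90 = £2,700
Subtotal: £16,970 + £33,940 + £2,700 = £53,610
Attorney fees: 10% of £53,610 = £5,361
Total award: £53,610 + £5,361 = £58,971

£58,971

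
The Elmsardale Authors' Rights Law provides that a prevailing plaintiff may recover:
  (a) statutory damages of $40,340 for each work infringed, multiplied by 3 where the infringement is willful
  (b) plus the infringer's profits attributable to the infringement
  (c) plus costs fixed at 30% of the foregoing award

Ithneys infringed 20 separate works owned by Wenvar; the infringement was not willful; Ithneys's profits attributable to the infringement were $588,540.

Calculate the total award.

$1,813,942

Statutory damages: 20 × $40,340 = $806,800
Infringement not willful: no ×3 enhancement.
Combined award: $806,800 + $588,540 = $1,395,340
Costs: 30% of $1,395,340 = $418,602
Award plus costs: $1,395,340 + $418,602 = $1,813,942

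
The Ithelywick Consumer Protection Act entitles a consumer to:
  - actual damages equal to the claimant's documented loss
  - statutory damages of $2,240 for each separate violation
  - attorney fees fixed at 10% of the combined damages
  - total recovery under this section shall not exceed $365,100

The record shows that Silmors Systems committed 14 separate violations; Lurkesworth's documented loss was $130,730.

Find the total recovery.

$178,299

Statutory damages: 14 × $2,240 = $31,360
Combined damages: $130,730 + $31,360 = $162,090
Attorney fees: 10% of $162,090 = $16,209
Total before cap: $162,090 + $16,209 = $178,299
Cap at $365,100: $178,299 is within the cap, no reduction.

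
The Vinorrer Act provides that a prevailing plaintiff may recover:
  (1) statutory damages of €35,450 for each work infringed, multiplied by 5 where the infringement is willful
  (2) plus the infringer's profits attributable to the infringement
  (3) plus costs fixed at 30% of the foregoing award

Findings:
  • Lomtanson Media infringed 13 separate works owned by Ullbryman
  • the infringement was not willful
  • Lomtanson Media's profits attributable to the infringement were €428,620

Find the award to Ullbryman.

€1,156,311

Statutory damages: 13 × €35,450 = €460,850
Infringement not willful: no ×5 enhancement.
Combined award: €460,850 + €428,620 = €889,470
Costs: 30% of €889,470 = €266,841
Award plus costs: €889,470 + €266,841 = €1,156,311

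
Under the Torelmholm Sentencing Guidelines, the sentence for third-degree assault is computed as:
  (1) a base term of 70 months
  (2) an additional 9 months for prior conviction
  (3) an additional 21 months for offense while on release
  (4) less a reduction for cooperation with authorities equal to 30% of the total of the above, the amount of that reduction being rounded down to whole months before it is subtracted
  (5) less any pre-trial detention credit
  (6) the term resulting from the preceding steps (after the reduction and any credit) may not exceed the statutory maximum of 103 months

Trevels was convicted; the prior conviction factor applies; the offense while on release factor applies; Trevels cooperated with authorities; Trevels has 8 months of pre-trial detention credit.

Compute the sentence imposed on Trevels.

Prior conviction enhancement: +9 months
Offense while on release enhancement: +21 months
Adjusted term: 70 months + 9 months + 21 months = 100 months
Cooperation with authorities reduction: 30% of 100 months = 30 months (rounded down)
After reduction: 100 − 30 = 70 months
Less pre-trial detention credit: 70 months − 8 months = 62 months
Cap at 103 months: 62 months is within the cap, no reduction.

Sentence: 62 months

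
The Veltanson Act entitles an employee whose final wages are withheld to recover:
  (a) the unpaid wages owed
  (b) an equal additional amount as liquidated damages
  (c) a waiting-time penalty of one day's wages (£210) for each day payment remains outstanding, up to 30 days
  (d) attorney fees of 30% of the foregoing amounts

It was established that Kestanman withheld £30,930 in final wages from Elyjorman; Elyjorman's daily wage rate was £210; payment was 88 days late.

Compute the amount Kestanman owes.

£88,608

Liquidated damages (equal amount): £30,930
Penalty days: min(88, 30) = 30
Waiting-time penalty: 30 × £210 = £6,300
Subtotal: £30,930 + £30,930 + £6,300 = £68,160
Attorney fees: 30% of £68,160 = £20,448
Total award: £68,160 + £20,448 = £88,608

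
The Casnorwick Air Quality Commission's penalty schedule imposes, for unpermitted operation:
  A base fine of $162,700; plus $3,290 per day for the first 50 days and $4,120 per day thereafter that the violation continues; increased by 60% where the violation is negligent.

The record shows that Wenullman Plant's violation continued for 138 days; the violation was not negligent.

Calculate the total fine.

$689,760

First 50 days: 50 × $3,290 = $164,500
Remaining days: (138 − 50) × $4,120 = $362,560
Per-day component: $164,500 + $362,560 = $527,060
Base plus per-day: $162,700 + $527,060 = $689,760
The violation was not negligent: no 60% increase.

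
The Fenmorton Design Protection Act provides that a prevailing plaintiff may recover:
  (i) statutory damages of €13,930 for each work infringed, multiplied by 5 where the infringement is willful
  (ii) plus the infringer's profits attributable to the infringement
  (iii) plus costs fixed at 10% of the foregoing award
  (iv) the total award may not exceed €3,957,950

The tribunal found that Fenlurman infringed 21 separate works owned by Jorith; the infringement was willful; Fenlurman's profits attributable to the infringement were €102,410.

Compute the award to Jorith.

€1,721,566

Statutory damages: 21 × €13,930 = €292,530
Multiplied by 5: 5 × €292,530 = €1,462,650
Combined award: €1,462,650 + €102,410 = €1,565,060
Costs: 10% of €1,565,060 = €156,506
Award plus costs: €1,565,060 + €156,506 = €1,721,566
Cap at €3,957,950: €1,721,566 is within the cap, no reduction.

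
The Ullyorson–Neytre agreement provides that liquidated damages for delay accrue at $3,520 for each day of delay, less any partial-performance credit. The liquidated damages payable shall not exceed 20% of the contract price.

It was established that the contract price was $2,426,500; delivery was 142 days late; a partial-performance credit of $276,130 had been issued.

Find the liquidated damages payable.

Per-day damages: 142 × $3,520 = $499,840
Less partial-performance credit: $499,840 − $276,130 = $223,710
Cap: 20% of $2,426,500 = $485,300
Cap at $485,300: $223,710 is within the cap, no reduction.

$223,710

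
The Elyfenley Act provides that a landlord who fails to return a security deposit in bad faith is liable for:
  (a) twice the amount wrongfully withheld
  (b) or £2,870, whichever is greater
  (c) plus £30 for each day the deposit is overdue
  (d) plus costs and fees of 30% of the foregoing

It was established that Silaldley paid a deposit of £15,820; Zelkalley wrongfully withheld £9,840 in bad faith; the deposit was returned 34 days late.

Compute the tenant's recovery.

Doubled: 2 × £9,840 = £19,680
Minimum £2,870: £19,680 meets the minimum, no increase.
Late-return penalty: 34 × £30 = £1,020
Damages plus late penalty: £19,680 + £1,020 = £20,700
Costs and fees: 30% of £20,700 = £6,210
Total recovery: £20,700 + £6,210 = £26,910

£26,910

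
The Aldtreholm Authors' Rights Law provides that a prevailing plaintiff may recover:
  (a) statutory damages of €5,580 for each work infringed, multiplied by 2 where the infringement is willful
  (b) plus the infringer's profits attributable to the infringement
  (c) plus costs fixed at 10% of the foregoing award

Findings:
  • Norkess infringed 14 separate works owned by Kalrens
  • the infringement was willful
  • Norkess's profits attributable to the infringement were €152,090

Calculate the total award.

€339,163

Statutory damages: 14 × €5,580 = €78,120
Doubled: 2 × €78,120 = €156,240
Combined award: €156,240 + €152,090 = €308,330
Costs: 10% of €308,330 = €30,833
Award plus costs: €308,330 + €30,833 = €339,163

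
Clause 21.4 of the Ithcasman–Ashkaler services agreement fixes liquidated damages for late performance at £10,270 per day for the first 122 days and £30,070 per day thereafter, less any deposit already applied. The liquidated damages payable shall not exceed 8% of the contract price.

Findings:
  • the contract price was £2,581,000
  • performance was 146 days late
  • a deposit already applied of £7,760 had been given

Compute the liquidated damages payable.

£206,480

First 122 days: 122 × £10,270 = £1,252,940
Remaining days: (146 − 122) × £30,070 = £721,680
Accrued per-day damages: £1,252,940 + £721,680 = £1,974,620
Less deposit already applied: £1,974,620 − £7,760 = £1,966,860
Cap: 8% of £2,581,000 = £206,480
Cap at £206,480: £1,966,860 exceeds the cap → £206,480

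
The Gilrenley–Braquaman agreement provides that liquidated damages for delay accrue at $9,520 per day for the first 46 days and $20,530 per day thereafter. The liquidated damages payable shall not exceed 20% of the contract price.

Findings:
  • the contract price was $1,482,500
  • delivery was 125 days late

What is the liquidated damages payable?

First 46 days: 46 × $9,520 = $437,920
Remaining days: (125 − 46) × $20,530 = $1,621,870
Accrued per-day damages: $437,920 + $1,621,870 = $2,059,790
Cap: 20% of $1,482,500 = $296,500
Cap at $296,500: $2,059,790 exceeds the cap → $296,500

Liquidated damages: $296,500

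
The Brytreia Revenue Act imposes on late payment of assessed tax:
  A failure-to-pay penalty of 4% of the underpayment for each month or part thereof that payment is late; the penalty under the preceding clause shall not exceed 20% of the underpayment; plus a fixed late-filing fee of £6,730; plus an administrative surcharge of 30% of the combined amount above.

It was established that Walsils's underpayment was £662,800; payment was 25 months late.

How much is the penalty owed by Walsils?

£181,077

Accrued rate: 4% × 25 = 100%, capped at 20% → 20%
Failure-to-pay penalty: 20% of £662,800 = £132,560
Penalty before surcharge: £132,560 + £6,730 = £139,290
Administrative surcharge: 30% of £139,290 = £41,787
Total penalty: £139,290 + £41,787 = £181,077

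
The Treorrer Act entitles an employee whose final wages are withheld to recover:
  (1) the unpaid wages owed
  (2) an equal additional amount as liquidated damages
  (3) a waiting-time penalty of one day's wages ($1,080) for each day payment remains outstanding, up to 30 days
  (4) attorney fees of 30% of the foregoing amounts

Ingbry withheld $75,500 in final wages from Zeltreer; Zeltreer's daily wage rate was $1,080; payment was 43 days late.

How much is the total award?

Total award: $238,420

Liquidated damages (equal amount): $75,500
Penalty days: min(43, 30) = 30
Waiting-time penalty: 30 × $1,080 = $32,400
Subtotal: $75,500 + $75,500 + $32,400 = $183,400
Attorney fees: 30% of $183,400 = $55,020
Total award: $183,400 + $55,020 = $238,420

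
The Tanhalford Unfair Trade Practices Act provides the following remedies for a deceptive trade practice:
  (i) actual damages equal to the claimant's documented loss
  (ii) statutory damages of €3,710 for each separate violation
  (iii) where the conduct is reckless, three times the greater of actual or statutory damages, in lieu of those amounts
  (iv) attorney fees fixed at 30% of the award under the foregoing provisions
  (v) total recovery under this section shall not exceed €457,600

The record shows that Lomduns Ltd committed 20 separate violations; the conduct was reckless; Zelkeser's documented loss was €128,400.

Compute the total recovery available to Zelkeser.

Total recovery: €457,600

Statutory damages: 20 × €3,710 = €74,200
Greater of actual damages (€128,400) or statutory damages (€74,200): €128,400
Trebled: 3 × €128,400 = €385,200
Attorney fees: 30% of €385,200 = €115,560
Total before cap: €385,200 + €115,560 = €500,760
Cap at €457,600: €500,760 exceeds the cap → €457,600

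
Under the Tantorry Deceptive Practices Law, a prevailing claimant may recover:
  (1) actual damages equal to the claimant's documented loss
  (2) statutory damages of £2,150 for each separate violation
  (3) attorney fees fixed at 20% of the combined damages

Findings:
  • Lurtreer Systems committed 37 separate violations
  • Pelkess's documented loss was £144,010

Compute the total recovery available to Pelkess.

£268,272

Statutory damages: 37 × £2,150 = £79,550
Combined damages: £144,010 + £79,550 = £223,560
Attorney fees: 20% of £223,560 = £44,712
Total recovery: £223,560 + £44,712 = £268,272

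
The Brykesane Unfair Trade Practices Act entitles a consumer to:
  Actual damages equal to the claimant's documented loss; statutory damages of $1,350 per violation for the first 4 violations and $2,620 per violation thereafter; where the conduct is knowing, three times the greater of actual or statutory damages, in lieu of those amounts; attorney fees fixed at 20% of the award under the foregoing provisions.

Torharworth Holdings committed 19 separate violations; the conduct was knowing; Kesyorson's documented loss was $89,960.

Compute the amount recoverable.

First 4 violations: 4 × $1,350 = $5,400
Remaining violations: (19 − 4) × $2,620 = $39,300
Statutory damages: $5,400 + $39,300 = $44,700
Greater of actual damages ($89,960) or statutory damages ($44,700): $89,960
Trebled: 3 × $89,960 = $269,880
Attorney fees: 20% of $269,880 = $53,976
Total recovery: $269,880 + $53,976 = $323,856

$323,856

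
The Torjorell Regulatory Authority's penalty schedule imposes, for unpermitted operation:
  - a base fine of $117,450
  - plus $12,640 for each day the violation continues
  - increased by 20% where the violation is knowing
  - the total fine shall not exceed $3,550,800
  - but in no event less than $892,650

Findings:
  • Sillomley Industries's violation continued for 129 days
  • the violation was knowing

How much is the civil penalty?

$2,097,612

Per-day component: 129 × $12,640 = $1,630,560
Base plus per-day: $117,450 + $1,630,560 = $1,748,010
Enhancement: 20% of $1,748,010 = $349,602
Enhanced fine: $1,748,010 + $349,602 = $2,097,612
Cap at $3,550,800: $2,097,612 is within the cap, no reduction.
Minimum $892,650: $2,097,612 meets the minimum, no increase.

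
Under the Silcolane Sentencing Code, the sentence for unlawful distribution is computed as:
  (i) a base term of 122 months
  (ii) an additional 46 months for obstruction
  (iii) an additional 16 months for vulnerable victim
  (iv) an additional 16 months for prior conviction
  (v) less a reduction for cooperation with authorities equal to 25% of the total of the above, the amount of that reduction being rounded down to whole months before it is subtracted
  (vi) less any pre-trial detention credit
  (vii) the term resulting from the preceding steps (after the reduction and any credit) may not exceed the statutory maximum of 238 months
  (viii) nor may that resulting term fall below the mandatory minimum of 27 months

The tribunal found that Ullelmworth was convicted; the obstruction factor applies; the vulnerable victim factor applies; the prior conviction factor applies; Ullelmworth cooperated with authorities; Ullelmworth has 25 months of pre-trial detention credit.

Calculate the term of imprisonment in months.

Obstruction enhancement: +46 months
Vulnerable victim enhancement: +16 months
Prior conviction enhancement: +16 months
Adjusted term: 122 months + 46 months + 16 months + 16 months = 200 months
Cooperation with authorities reduction: 25% of 200 months = 50 months (rounded down)
After reduction: 200 − 50 = 150 months
Less pre-trial detention credit: 150 months − 25 months = 125 months
Cap at 238 months: 125 months is within the cap, no reduction.
Minimum 27 months: 125 months meets the minimum, no increase.

Sentence: 125 months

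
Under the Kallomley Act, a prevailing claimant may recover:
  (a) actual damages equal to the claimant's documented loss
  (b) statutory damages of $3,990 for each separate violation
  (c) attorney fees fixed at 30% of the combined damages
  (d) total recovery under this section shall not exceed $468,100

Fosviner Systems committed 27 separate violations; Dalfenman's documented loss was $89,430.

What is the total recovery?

$256,308

Statutory damages: 27 × $3,990 = $107,730
Combined damages: $89,430 + $107,730 = $197,160
Attorney fees: 30% of $197,160 = $59,148
Total before cap: $197,160 + $59,148 = $256,308
Cap at $468,100: $256,308 is within the cap, no reduction.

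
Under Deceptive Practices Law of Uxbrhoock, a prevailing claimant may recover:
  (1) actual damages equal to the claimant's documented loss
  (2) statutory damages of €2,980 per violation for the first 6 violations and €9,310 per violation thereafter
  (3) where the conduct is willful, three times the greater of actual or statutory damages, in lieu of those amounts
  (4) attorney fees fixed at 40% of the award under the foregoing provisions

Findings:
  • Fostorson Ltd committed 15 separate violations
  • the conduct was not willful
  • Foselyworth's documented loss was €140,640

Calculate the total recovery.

€339,234

First 6 violations: 6 × €2,980 = €17,880
Remaining violations: (15 − 6) × €9,310 = €83,790
Statutory damages: €17,880 + €83,790 = €101,670
Conduct not willful: the in-lieu enhancement does not apply.
Actual plus statutory damages: €140,640 + €101,670 = €242,310
Attorney fees: 40% of €242,310 = €96,924
Total recovery: €242,310 + €96,924 = €339,234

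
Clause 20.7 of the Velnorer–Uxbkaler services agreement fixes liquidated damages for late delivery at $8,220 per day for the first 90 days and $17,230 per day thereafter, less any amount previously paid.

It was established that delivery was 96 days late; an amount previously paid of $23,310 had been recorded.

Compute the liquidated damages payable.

First 90 days: 90 × $8,220 = $739,800
Remaining days: (96 − 90) × $17,230 = $103,380
Accrued per-day damages: $739,800 + $103,380 = $843,180
Less amount previously paid: $843,180 − $23,310 = $819,870

Liquidated damages: $819,870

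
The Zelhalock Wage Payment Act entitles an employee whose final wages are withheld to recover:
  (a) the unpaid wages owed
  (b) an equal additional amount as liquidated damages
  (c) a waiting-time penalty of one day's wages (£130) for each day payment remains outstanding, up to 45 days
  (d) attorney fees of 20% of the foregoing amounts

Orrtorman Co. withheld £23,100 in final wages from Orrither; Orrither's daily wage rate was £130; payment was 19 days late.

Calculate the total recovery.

£58,404

Liquidated damages (equal amount): £23,100
Penalty days: min(19, 45) = 19
Waiting-time penalty: 19 × £130 = £2,470
Subtotal: £23,100 + £23,100 + £2,470 = £48,670
Attorney fees: 20% of £48,670 = £9,734
Total award: £48,670 + £9,734 = £58,404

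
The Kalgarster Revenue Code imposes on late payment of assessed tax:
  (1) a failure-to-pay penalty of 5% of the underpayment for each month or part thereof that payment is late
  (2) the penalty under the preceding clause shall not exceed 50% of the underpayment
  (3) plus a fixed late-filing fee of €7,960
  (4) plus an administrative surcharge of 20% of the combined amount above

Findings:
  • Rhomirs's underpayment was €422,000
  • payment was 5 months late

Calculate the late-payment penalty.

€136,152

Accrued rate: 5% × 5 = 25%, capped at 50% → 25%
Failure-to-pay penalty: 25% of €422,000 = €105,500
Penalty before surcharge: €105,500 + €7,960 = €113,460
Administrative surcharge: 20% of €113,460 = €22,692
Total penalty: €113,460 + €22,692 = €136,152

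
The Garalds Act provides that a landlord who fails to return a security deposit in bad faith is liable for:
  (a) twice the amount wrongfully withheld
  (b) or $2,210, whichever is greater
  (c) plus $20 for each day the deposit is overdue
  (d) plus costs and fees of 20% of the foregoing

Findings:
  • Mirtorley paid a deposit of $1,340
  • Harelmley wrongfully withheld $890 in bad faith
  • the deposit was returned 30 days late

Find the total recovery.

$3,372

Doubled: 2 × $890 = $1,780
Minimum $2,210: $1,780 is below the minimum → $2,210
Late-return penalty: 30 × $20 = $600
Damages plus late penalty: $2,210 + $600 = $2,810
Costs and fees: 20% of $2,810 = $562
Total recovery: $2,810 + $562 = $3,372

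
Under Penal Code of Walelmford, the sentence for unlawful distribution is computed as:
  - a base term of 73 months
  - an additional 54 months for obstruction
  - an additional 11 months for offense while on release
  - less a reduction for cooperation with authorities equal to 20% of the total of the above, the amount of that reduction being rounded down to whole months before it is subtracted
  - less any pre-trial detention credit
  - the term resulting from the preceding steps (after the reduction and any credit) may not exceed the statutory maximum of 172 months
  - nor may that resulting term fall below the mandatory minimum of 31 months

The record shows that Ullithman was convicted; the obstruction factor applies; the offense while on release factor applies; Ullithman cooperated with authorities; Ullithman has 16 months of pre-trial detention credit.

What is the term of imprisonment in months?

Obstruction enhancement: +54 months
Offense while on release enhancement: +11 months
Adjusted term: 73 months + 54 months + 11 months = 138 months
Cooperation with authorities reduction: 20% of 138 months = 27 months (rounded down)
After reduction: 138 − 27 = 111 months
Less pre-trial detention credit: 111 months − 16 months = 95 months
Cap at 172 months: 95 months is within the cap, no reduction.
Minimum 31 months: 95 months meets the minimum, no increase.

95 months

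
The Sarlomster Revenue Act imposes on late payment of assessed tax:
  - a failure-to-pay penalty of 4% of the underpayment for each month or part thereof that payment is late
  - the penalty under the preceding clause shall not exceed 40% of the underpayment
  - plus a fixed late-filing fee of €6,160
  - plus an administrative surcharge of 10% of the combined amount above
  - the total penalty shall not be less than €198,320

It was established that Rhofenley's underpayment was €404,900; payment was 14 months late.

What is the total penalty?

Accrued rate: 4% × 14 = 56%, capped at 40% → 40%
Failure-to-pay penalty: 40% of €404,900 = €161,960
Penalty before surcharge: €161,960 + €6,160 = €168,120
Administrative surcharge: 10% of €168,120 = €16,812
Total penalty: €168,120 + €16,812 = €184,932
Minimum €198,320: €184,932 is below the minimum → €198,320

€198,320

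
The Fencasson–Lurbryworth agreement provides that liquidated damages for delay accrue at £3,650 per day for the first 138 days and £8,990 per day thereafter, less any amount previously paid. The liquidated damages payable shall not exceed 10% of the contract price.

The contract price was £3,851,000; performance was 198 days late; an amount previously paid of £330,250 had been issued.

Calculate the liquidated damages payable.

Liquidated damages: £385,100

First 138 days: 138 × £3,650 = £503,700
Remaining days: (198 − 138) × £8,990 = £539,400
Accrued per-day damages: £503,700 + £539,400 = £1,043,100
Less amount previously paid: £1,043,100 − £330,250 = £712,850
Cap: 10% of £3,851,000 = £385,100
Cap at £385,100: £712,850 exceeds the cap → £385,100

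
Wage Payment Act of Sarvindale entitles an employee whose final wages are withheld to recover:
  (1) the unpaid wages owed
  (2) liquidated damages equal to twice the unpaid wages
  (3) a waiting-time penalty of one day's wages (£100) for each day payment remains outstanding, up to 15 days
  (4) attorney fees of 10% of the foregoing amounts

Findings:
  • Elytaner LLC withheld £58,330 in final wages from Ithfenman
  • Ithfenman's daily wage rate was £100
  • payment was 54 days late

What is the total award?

£194,139

Doubled: 2 × £58,330 = £116,660
Penalty days: min(54, 15) = 15
Waiting-time penalty: 15 × £100 = £1,500
Subtotal: £58,330 + £116,660 + £1,500 = £176,490
Attorney fees: 10% of £176,490 = £17,649
Total award: £176,490 + £17,649 = £194,139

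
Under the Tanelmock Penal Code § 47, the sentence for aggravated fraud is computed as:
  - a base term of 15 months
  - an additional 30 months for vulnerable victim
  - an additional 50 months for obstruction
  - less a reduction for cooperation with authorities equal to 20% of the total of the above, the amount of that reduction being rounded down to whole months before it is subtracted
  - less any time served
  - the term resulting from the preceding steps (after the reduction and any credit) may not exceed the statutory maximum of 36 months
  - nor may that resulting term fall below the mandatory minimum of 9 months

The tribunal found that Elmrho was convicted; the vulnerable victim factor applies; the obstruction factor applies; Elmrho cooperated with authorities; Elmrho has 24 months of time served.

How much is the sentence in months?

36 months

Vulnerable victim enhancement: +30 months
Obstruction enhancement: +50 months
Adjusted term: 15 months + 30 months + 50 months = 95 months
Cooperation with authorities reduction: 20% of 95 months = 19 months (rounded down)
After reduction: 95 − 19 = 76 months
Less time served: 76 months − 24 months = 52 months
Cap at 36 months: 52 months exceeds the cap → 36 months
Minimum 9 months: 36 months meets the minimum, no increase.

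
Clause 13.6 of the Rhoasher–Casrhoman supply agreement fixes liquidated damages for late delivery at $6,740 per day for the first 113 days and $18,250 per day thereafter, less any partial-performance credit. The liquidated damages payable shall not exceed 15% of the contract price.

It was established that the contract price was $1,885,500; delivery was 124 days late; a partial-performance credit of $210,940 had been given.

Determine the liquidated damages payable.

First 113 days: 113 × $6,740 = $761,620
Remaining days: (124 − 113) × $18,250 = $200,750
Accrued per-day damages: $761,620 + $200,750 = $962,370
Less partial-performance credit: $962,370 − $210,940 = $751,430
Cap: 15% of $1,885,500 = $282,825
Cap at $282,825: $751,430 exceeds the cap → $282,825

$282,825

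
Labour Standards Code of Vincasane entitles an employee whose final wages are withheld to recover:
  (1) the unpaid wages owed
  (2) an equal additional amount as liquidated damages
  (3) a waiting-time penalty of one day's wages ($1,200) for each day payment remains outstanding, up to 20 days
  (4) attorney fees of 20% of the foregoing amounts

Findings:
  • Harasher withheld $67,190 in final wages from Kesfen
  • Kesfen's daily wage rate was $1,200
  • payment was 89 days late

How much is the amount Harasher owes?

$190,056

Liquidated damages (equal amount): $67,190
Penalty days: min(89, 20) = 20
Waiting-time penalty: 20 × $1,200 = $24,000
Subtotal: $67,190 + $67,190 + $24,000 = $158,380
Attorney fees: 20% of $158,380 = $31,676
Total award: $158,380 + $31,676 = $190,056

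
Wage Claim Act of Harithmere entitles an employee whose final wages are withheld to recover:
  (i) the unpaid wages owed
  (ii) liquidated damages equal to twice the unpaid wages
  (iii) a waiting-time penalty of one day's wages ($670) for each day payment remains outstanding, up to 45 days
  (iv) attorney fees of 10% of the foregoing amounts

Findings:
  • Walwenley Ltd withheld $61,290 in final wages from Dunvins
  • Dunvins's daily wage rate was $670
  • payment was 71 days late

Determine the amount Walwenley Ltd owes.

Doubled: 2 × $61,290 = $122,580
Penalty days: min(71, 45) = 45
Waiting-time penalty: 45 × $670 = $30,150
Subtotal: $61,290 + $122,580 + $30,150 = $214,020
Attorney fees: 10% of $214,020 = $21,402
Total award: $214,020 + $21,402 = $235,422

$235,422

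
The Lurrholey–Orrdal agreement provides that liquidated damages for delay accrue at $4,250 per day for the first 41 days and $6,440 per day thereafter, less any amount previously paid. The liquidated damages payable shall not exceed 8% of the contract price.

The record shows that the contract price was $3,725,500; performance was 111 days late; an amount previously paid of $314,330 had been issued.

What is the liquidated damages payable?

$298,040

First 41 days: 41 × $4,250 = $174,250
Remaining days: (111 − 41) × $6,440 = $450,800
Accrued per-day damages: $174,250 + $450,800 = $625,050
Less amount previously paid: $625,050 − $314,330 = $310,720
Cap: 8% of $3,725,500 = $298,040
Cap at $298,040: $310,720 exceeds the cap → $298,040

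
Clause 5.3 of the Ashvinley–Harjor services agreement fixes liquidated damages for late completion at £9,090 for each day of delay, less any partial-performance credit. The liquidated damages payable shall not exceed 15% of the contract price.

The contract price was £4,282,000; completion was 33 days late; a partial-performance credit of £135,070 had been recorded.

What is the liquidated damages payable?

Per-day damages: 33 × £9,090 = £299,970
Less partial-performance credit: £299,970 − £135,070 = £164,900
Cap: 15% of £4,282,000 = £642,300
Cap at £642,300: £164,900 is within the cap, no reduction.

£164,900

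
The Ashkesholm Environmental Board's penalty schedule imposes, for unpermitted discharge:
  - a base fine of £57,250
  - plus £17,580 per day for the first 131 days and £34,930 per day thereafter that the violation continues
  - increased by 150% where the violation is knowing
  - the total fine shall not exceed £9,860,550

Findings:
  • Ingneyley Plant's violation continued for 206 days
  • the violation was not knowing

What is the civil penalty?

First 131 days: 131 × £17,580 = £2,302,980
Remaining days: (206 − 131) × £34,930 = £2,619,750
Per-day component: £2,302,980 + £2,619,750 = £4,922,730
Base plus per-day: £57,250 + £4,922,730 = £4,979,980
The violation was not knowing: no 150% increase.
Cap at £9,860,550: £4,979,980 is within the cap, no reduction.

£4,979,980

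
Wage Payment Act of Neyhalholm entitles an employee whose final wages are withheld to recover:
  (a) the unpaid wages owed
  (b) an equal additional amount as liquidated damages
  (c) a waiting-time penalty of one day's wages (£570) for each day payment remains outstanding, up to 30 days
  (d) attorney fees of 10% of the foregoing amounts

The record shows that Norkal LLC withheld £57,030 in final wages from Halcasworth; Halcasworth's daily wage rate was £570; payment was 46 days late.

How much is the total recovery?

£144,276

Liquidated damages (equal amount): £57,030
Penalty days: min(46, 30) = 30
Waiting-time penalty: 30 × £570 = £17,100
Subtotal: £57,030 + £57,030 + £17,100 = £131,160
Attorney fees: 10% of £131,160 = £13,116
Total award: £131,160 + £13,116 = £144,276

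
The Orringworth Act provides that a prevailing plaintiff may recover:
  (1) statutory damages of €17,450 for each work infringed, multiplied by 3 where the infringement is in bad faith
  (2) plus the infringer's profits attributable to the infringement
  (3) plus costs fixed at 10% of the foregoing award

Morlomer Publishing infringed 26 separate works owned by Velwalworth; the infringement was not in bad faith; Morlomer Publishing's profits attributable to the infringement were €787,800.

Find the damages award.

€1,365,650

Statutory damages: 26 × €17,450 = €453,700
Infringement not in bad faith: no ×3 enhancement.
Combined award: €453,700 + €787,800 = €1,241,500
Costs: 10% of €1,241,500 = €124,150
Award plus costs: €1,241,500 + €124,150 = €1,365,650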